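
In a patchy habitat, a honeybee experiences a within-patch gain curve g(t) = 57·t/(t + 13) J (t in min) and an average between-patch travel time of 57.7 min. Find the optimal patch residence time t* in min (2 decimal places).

By the marginal value theorem, leave when the instantaneous gain rate g'(t) equals the habitat-wide average g(t)/(T + t).
g'(t) = 57·13/(t + 13)². Setting 57·13/(t+13)² = 57t/[(t+13)(57.7+t)] gives 13(57.7+t) = t(t+13), so t² = 13×57.7 = 750.1.
t* = √750.1 = 27.39 min.

27.39 min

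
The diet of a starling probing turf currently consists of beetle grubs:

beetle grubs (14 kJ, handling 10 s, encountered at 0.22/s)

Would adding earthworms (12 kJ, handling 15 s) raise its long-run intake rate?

No

Intake rate on the current diet: R = (0.22×14) / (1 + 0.22×10) = 3.08/3.2 = 0.9625 kJ/s.
earthworms: E/h = 12/15 = 0.8 kJ/s.
0.8 < 0.9625, so adding earthworms would lower the average — exclude it.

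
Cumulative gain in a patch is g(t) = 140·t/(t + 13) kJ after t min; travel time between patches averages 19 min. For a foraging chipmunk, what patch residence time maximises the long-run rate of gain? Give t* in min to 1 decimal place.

Maximise g(t)/(T+t): set derivative to zero → g'(t)(T+t) = g(t).
g'(t) = 140·13/(t + 13)². Setting 140·13/(t+13)² = 140t/[(t+13)(19+t)] gives 13(19+t) = t(t+13), so t² = 13×19 = 247.
t* = √247 = 15.72 min.

15.7 min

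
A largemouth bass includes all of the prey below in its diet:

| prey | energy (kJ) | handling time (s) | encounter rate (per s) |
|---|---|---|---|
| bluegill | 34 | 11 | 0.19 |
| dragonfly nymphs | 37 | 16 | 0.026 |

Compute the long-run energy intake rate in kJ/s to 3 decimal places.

R = Σλ_iE_i / (1 + Σλ_ih_i)
Numerator: 0.19×34 + 0.026×37 = 7.422
Denominator: 1 + 0.19×11 + 0.026×16 = 3.506
R = 7.422/3.506 = 2.117 kJ/s

2.117 kJ/s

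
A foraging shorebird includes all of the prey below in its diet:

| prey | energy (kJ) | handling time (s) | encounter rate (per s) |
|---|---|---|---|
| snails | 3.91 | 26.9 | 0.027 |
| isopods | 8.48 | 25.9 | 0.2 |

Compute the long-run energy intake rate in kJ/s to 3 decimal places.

R = Σλ_iE_i / (1 + Σλ_ih_i)
Numerator: 0.027×3.91 + 0.2×8.48 = 1.802
Denominator: 1 + 0.027×26.9 + 0.2×25.9 = 6.906
R = 1.802/6.906 = 0.2609 kJ/s

0.261 kJ/s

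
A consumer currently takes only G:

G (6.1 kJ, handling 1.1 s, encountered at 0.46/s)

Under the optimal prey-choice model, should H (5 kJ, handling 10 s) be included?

Current rate: (0.46×6.1)/(1 + 0.46×1.1) = 1.863 kJ/s.
H: E/h = 5/10 = 0.5 kJ/s.
Since 0.5 < R, time spent handling H is better spent searching.

No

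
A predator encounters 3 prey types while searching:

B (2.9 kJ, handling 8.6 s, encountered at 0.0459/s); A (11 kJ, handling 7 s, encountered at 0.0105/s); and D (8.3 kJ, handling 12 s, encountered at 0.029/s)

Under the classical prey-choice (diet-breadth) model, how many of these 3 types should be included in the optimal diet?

Profitabilities (E/h, kJ/s): A 1.57, D 0.692, B 0.337. Add prey in this order while the next type's profitability exceeds the intake rate on those already taken.
Rate on top 1: 0.1076. D: 0.692 > 0.1076 → include.
Rate on top 2: 0.2506. B: 0.337 > 0.2506 → include.
Optimal diet: A, D, B — 3 of 3 types.

3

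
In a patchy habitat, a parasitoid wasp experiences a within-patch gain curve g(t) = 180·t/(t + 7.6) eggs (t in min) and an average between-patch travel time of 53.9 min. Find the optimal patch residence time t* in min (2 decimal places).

Optimal t* satisfies g'(t*) = g(t*)/(T + t*).
g'(t) = 180·7.6/(t + 7.6)². Setting 180·7.6/(t+7.6)² = 180t/[(t+7.6)(53.9+t)] gives 7.6(53.9+t) = t(t+7.6), so t² = 7.6×53.9 = 409.6.
t* = √409.6 = 20.24 min.

20.24 min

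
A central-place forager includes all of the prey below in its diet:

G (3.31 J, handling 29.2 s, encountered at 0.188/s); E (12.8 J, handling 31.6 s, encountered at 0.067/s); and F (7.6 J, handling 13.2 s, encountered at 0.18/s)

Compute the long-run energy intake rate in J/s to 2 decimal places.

Energy encountered per unit search time: 0.188×3.31 + 0.067×12.8 + 0.18×7.6 = 2.848 J/s.
Handling time per unit search time: 0.188×29.2 + 0.067×31.6 + 0.18×13.2 = 9.983.
Rate = 2.848/(1 + 9.983) = 0.2593 J/s.

0.26 J/s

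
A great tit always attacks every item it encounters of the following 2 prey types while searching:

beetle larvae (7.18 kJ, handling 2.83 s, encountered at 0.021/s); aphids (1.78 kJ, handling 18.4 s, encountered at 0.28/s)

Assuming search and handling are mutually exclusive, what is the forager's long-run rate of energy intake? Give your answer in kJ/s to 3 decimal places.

0.105 kJ/s

R = (0.021×7.18 + 0.28×1.78) / (1 + 0.021×2.83 + 0.28×18.4) = 0.6492/6.211 = 0.1045 kJ/s.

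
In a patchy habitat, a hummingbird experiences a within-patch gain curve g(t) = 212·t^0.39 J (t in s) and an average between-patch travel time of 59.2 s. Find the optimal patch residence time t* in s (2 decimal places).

By the marginal value theorem, leave when the instantaneous gain rate g'(t) equals the habitat-wide average g(t)/(T + t).
g'(t) = 0.39·212·t^-0.61. Setting 0.39·212·t^-0.61 = 212·t^0.39/(59.2+t) gives 0.39(59.2+t) = t, so 0.61·t = 0.39×59.2.
t* = 0.39×59.2/0.61 = 37.85 s.

37.85 s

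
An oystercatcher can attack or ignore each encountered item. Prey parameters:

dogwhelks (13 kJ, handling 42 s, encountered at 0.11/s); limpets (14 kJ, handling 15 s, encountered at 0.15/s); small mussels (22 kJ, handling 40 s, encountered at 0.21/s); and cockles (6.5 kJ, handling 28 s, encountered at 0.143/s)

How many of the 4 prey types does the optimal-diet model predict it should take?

Rank by E/h (kJ/s): limpets 0.933, small mussels 0.55, dogwhelks 0.31, cockles 0.232. Include each in turn until the next type's E/h falls below the running intake rate.
Rate on top 1: 0.6462. small mussels: 0.55 < 0.6462 → exclude; stop.
Optimal diet: limpets — 1 of 4 types.

1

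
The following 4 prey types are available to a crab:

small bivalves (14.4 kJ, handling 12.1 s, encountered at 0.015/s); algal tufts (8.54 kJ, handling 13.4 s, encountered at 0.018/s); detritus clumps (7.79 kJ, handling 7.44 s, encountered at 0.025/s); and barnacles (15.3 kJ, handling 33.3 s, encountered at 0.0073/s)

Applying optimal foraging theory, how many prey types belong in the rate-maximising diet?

4

Profitabilities (E/h, kJ/s): small bivalves 1.19, detritus clumps 1.05, algal tufts 0.637, barnacles 0.459. Add prey in this order while the next type's profitability exceeds the intake rate on those already taken.
Rate on top 1: 0.1828. detritus clumps: 1.05 > 0.1828 → include.
Rate on top 2: 0.3004. algal tufts: 0.637 > 0.3004 → include.
Rate on top 3: 0.3509. barnacles: 0.459 > 0.3509 → include.
Optimal diet: small bivalves, detritus clumps, algal tufts, barnacles — 4 of 4 types.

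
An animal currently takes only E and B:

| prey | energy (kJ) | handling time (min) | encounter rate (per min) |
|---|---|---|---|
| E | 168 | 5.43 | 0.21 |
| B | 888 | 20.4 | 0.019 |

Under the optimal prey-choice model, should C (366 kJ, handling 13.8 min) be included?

Yes

On E and B alone, R = ΣλE/(1+Σλh) = 52.15/2.528 = 20.63 kJ/min.
C: E/h = 366/13.8 = 26.52 kJ/min.
26.52 > 20.63, so adding C raises the average — include it.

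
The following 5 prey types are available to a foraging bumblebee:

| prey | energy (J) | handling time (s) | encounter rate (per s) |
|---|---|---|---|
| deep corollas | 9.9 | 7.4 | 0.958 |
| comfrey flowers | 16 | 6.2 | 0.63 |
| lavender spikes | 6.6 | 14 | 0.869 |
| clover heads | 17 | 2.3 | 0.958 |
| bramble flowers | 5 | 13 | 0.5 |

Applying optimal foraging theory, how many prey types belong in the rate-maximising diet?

E/h in descending order: clover heads 7.39, comfrey flowers 2.58, deep corollas 1.34, lavender spikes 0.471, bramble flowers 0.385 J/s. The optimal diet is the largest prefix of this list for which every included type satisfies E_i/h_i > R on the types above it.
Rate on top 1: 5.084. comfrey flowers: 2.58 < 5.084 → exclude; stop.
Optimal diet: clover heads — 1 of 5 types.

1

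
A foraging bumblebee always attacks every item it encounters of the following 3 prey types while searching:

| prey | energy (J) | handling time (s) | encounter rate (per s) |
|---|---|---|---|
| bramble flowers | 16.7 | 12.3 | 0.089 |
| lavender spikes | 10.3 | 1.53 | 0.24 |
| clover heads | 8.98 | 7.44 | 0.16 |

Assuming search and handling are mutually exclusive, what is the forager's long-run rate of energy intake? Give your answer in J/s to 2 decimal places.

R = Σλ_iE_i / (1 + Σλ_ih_i)
Numerator: 0.089×16.7 + 0.24×10.3 + 0.16×8.98 = 5.395
Denominator: 1 + 0.089×12.3 + 0.24×1.53 + 0.16×7.44 = 3.652
R = 5.395/3.652 = 1.477 J/s

1.48 J/s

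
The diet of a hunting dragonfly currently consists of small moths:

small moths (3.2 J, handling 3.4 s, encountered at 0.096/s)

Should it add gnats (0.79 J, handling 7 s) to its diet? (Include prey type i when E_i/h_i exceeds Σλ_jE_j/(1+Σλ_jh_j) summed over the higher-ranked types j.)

Current rate: (0.096×3.2)/(1 + 0.096×3.4) = 0.2316 J/s.
gnats: E/h = 0.79/7 = 0.1129 J/s.
Since 0.1129 < R, time spent handling gnats is better spent searching.

No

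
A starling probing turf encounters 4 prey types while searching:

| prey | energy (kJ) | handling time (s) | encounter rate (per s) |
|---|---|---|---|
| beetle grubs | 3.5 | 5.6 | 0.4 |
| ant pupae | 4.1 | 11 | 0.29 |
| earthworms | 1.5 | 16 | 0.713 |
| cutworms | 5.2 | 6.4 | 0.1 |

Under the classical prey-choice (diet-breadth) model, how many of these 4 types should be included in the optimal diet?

E/h in descending order: cutworms 0.812, beetle grubs 0.625, ant pupae 0.373, earthworms 0.0938 kJ/s. The optimal diet is the largest prefix of this list for which every included type satisfies E_i/h_i > R on the types above it.
Rate on top 1: 0.3171. beetle grubs: 0.625 > 0.3171 → include.
Rate on top 2: 0.4948. ant pupae: 0.373 < 0.4948 → exclude; stop.
Optimal diet: cutworms, beetle grubs — 2 of 4 types.

2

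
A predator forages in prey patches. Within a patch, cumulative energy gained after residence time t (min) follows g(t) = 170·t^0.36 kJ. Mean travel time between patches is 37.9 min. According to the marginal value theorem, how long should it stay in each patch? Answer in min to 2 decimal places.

Maximise g(t)/(T+t): set derivative to zero → g'(t)(T+t) = g(t).
g'(t) = 0.36·170·t^-0.64. Setting 0.36·170·t^-0.64 = 170·t^0.36/(37.9+t) gives 0.36(37.9+t) = t, so 0.64·t = 0.36×37.9.
t* = 0.36×37.9/0.64 = 21.32 min.

21.32 min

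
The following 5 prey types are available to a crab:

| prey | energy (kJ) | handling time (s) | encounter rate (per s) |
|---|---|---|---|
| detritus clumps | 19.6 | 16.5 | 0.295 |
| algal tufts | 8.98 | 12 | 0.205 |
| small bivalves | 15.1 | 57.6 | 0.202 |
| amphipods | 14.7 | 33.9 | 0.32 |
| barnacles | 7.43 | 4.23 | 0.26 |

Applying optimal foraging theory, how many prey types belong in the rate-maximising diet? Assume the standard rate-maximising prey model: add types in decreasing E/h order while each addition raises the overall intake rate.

Rank by E/h (kJ/s): barnacles 1.76, detritus clumps 1.19, algal tufts 0.748, amphipods 0.434, small bivalves 0.262. Include each in turn until the next type's E/h falls below the running intake rate.
Rate on top 1: 0.92. detritus clumps: 1.19 > 0.92 → include.
Rate on top 2: 1.107. algal tufts: 0.748 < 1.107 → exclude; stop.
Optimal diet: barnacles, detritus clumps — 2 of 5 types.

2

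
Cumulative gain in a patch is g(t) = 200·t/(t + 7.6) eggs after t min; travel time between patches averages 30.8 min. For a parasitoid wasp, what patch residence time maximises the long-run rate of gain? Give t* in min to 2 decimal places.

Optimal t* satisfies g'(t*) = g(t*)/(T + t*).
g'(t) = 200·7.6/(t + 7.6)². Setting 200·7.6/(t+7.6)² = 200t/[(t+7.6)(30.8+t)] gives 7.6(30.8+t) = t(t+7.6), so t² = 7.6×30.8 = 234.1.
t* = √234.1 = 15.3 min.

15.30 min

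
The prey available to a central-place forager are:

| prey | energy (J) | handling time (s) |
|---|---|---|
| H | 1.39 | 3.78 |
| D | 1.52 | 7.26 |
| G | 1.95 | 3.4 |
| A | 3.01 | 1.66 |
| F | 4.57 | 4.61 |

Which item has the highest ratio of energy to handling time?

A

Profitability E/h (J/s): H = 1.39/3.78 = 0.368, D = 1.52/7.26 = 0.209, G = 1.95/3.4 = 0.574, A = 3.01/1.66 = 1.81, F = 4.57/4.61 = 0.991.
Ranked: A > F > G > H > D.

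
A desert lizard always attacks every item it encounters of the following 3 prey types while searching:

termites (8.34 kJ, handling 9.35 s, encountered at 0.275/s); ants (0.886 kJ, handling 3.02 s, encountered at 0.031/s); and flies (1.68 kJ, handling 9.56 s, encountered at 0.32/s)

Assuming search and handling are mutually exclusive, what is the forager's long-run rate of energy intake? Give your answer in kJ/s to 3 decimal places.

0.425 kJ/s

R = (0.275×8.34 + 0.031×0.886 + 0.32×1.68) / (1 + 0.275×9.35 + 0.031×3.02 + 0.32×9.56) = 2.859/6.724 = 0.4251 kJ/s.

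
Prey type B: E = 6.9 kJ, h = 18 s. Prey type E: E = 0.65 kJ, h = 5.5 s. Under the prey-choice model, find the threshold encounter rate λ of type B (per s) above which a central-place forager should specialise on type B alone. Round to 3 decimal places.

At the threshold, the rate on type B alone equals the profitability of type E: λ·6.9/(1 + λ·18) = 0.65/5.5 = 0.1182.
Rearranging, λ(6.9 − 0.1182×18) = 0.1182, so λ = 0.1182/4.773 = 0.02476 per s.

0.025 per s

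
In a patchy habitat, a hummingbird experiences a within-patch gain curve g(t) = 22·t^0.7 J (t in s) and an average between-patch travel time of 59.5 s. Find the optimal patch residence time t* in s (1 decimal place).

138.8 s

By the marginal value theorem, leave when the instantaneous gain rate g'(t) equals the habitat-wide average g(t)/(T + t).
g'(t) = 0.7·22·t^-0.3. Setting 0.7·22·t^-0.3 = 22·t^0.7/(59.5+t) gives 0.7(59.5+t) = t, so 0.30·t = 0.7×59.5.
t* = 0.7×59.5/0.30 = 138.8 s.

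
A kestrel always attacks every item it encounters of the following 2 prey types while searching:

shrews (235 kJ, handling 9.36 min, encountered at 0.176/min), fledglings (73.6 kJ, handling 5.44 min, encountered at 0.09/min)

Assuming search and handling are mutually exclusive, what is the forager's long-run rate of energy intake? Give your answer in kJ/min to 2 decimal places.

R = (0.176×235 + 0.09×73.6) / (1 + 0.176×9.36 + 0.09×5.44) = 47.98/3.137 = 15.3 kJ/min.

15.30 kJ/min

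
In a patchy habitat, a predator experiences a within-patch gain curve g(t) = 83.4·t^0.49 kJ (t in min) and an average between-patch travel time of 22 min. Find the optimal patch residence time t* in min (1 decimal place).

21.1 min

Maximise g(t)/(T+t): set derivative to zero → g'(t)(T+t) = g(t).
g'(t) = 0.49·83.4·t^-0.51. Setting 0.49·83.4·t^-0.51 = 83.4·t^0.49/(22+t) gives 0.49(22+t) = t, so 0.51·t = 0.49×22.
t* = 0.49×22/0.51 = 21.14 min.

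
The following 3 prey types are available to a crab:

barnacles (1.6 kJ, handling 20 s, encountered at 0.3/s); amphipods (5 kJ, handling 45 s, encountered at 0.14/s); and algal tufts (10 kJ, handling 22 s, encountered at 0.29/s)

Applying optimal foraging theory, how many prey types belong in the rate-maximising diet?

E/h in descending order: algal tufts 0.455, amphipods 0.111, barnacles 0.08 kJ/s. The optimal diet is the largest prefix of this list for which every included type satisfies E_i/h_i > R on the types above it.
Rate on top 1: 0.393. amphipods: 0.111 < 0.393 → exclude; stop.
Optimal diet: algal tufts — 1 of 3 types.

1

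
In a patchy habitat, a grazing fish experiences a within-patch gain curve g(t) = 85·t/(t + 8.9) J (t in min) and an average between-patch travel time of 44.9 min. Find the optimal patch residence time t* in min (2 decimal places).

Optimal t* satisfies g'(t*) = g(t*)/(T + t*).
g'(t) = 85·8.9/(t + 8.9)². Setting 85·8.9/(t+8.9)² = 85t/[(t+8.9)(44.9+t)] gives 8.9(44.9+t) = t(t+8.9), so t² = 8.9×44.9 = 399.6.
t* = √399.6 = 19.99 min.

19.99 min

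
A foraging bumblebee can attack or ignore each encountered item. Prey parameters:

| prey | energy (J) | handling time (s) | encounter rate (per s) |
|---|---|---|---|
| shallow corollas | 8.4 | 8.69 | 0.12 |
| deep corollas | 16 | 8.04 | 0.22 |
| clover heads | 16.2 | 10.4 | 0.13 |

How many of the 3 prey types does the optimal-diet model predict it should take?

2

E/h in descending order: deep corollas 1.99, clover heads 1.56, shallow corollas 0.967 J/s. The optimal diet is the largest prefix of this list for which every included type satisfies E_i/h_i > R on the types above it.
Rate on top 1: 1.271. clover heads: 1.56 > 1.271 → include.
Rate on top 2: 1.365. shallow corollas: 0.967 < 1.365 → exclude; stop.
Optimal diet: deep corollas, clover heads — 2 of 3 types.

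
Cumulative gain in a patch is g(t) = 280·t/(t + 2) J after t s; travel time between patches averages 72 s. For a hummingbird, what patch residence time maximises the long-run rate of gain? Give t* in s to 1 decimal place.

Maximise g(t)/(T+t): set derivative to zero → g'(t)(T+t) = g(t).
g'(t) = 280·2/(t + 2)². Setting 280·2/(t+2)² = 280t/[(t+2)(72+t)] gives 2(72+t) = t(t+2), so t² = 2×72 = 144.
t* = √144 = 12 s.

12.0 s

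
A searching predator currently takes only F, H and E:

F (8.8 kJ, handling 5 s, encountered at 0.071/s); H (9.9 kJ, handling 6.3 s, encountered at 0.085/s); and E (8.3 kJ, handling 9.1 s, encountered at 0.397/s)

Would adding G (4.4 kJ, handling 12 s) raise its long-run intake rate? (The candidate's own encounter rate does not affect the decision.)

On F, H and E alone, R = ΣλE/(1+Σλh) = 4.761/5.503 = 0.8652 kJ/s.
Profitability of G: 4.4/12 = 0.3667 kJ/s.
Since 0.3667 < R, time spent handling G is better spent searching.

No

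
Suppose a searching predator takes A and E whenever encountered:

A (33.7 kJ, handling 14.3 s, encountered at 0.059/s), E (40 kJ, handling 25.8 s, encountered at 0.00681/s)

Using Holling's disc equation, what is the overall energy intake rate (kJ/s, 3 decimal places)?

Energy encountered per unit search time: 0.059×33.7 + 0.00681×40 = 2.261 kJ/s.
Handling time per unit search time: 0.059×14.3 + 0.00681×25.8 = 1.019.
Rate = 2.261/(1 + 1.019) = 1.119 kJ/s.

1.119 kJ/s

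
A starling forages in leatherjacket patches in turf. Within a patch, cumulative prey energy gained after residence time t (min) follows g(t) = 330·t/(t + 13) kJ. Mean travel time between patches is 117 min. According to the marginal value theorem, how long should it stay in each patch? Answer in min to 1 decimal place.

Optimal t* satisfies g'(t*) = g(t*)/(T + t*).
g'(t) = 330·13/(t + 13)². Setting 330·13/(t+13)² = 330t/[(t+13)(117+t)] gives 13(117+t) = t(t+13), so t² = 13×117 = 1521.
t* = √1521 = 39 min.

39.0 min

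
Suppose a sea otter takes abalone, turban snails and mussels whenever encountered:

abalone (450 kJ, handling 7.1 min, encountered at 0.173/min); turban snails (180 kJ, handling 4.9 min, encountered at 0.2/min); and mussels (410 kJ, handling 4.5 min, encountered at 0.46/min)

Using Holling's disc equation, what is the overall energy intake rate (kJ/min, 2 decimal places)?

Energy encountered per unit search time: 0.173×450 + 0.2×180 + 0.46×410 = 302.4 kJ/min.
Handling time per unit search time: 0.173×7.1 + 0.2×4.9 + 0.46×4.5 = 4.278.
Rate = 302.4/(1 + 4.278) = 57.3 kJ/min.

57.30 kJ/min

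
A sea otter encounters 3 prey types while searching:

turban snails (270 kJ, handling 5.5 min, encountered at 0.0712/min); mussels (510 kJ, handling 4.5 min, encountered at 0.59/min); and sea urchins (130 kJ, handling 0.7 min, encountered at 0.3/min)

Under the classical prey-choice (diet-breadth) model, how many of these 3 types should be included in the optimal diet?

Profitabilities (E/h, kJ/min): sea urchins 186, mussels 113, turban snails 49.1. Add prey in this order while the next type's profitability exceeds the intake rate on those already taken.
Rate on top 1: 32.23. mussels: 113 > 32.23 → include.
Rate on top 2: 87.94. turban snails: 49.1 < 87.94 → exclude; stop.
Optimal diet: sea urchins, mussels — 2 of 3 types.

2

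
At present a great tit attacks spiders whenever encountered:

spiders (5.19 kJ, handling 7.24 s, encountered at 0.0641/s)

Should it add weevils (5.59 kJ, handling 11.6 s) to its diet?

Yes

Intake rate on the current diet: R = (0.0641×5.19) / (1 + 0.0641×7.24) = 0.3327/1.464 = 0.2272 kJ/s.
Profitability of weevils: 5.59/11.6 = 0.4819 kJ/s.
0.4819 > 0.2272, so adding weevils raises the average — include it.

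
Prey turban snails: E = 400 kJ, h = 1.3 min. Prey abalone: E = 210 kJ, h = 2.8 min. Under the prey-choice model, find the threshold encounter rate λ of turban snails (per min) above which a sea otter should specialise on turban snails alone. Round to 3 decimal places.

0.248 per min

Drop abalone once their profitability E₂/h₂ falls below the rate achievable on turban snails alone: E₂/h₂ = λE₁/(1 + λh₁).
Solve for λ: λE₁h₂ = E₂(1 + λh₁) → λ(E₁h₂ − E₂h₁) = E₂ → λ = E₂/(E₁h₂ − E₂h₁).
λ = 210/(400×2.8 − 210×1.3) = 210/847 = 0.2479 per min.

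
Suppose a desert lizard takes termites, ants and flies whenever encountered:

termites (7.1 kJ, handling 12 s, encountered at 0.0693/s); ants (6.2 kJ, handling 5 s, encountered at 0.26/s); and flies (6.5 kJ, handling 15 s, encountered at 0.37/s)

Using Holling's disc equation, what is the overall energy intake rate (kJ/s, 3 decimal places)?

0.519 kJ/s

R = (0.0693×7.1 + 0.26×6.2 + 0.37×6.5) / (1 + 0.0693×12 + 0.26×5 + 0.37×15) = 4.509/8.682 = 0.5194 kJ/s.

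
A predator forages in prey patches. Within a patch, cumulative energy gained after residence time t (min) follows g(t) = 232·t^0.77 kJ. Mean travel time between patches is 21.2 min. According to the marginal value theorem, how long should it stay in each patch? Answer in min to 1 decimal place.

Maximise g(t)/(T+t): set derivative to zero → g'(t)(T+t) = g(t).
g'(t) = 0.77·232·t^-0.23. Setting 0.77·232·t^-0.23 = 232·t^0.77/(21.2+t) gives 0.77(21.2+t) = t, so 0.23·t = 0.77×21.2.
t* = 0.77×21.2/0.23 = 70.97 min.

71.0 min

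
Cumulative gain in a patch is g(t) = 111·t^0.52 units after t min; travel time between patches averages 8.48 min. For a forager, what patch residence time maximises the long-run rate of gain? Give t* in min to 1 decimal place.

9.2 min

Optimal t* satisfies g'(t*) = g(t*)/(T + t*).
g'(t) = 0.52·111·t^-0.48. Setting 0.52·111·t^-0.48 = 111·t^0.52/(8.48+t) gives 0.52(8.48+t) = t, so 0.48·t = 0.52×8.48.
t* = 0.52×8.48/0.48 = 9.187 min.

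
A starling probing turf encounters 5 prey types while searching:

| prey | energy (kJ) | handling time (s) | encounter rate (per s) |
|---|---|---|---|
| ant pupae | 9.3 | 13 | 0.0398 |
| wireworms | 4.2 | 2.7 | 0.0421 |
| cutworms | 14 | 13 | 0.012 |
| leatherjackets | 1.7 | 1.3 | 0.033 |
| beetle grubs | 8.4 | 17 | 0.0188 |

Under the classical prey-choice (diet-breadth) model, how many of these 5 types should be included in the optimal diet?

5

Profitabilities (E/h, kJ/s): wireworms 1.56, leatherjackets 1.31, cutworms 1.08, ant pupae 0.715, beetle grubs 0.494. Add prey in this order while the next type's profitability exceeds the intake rate on those already taken.
Rate on top 1: 0.1588. leatherjackets: 1.31 > 0.1588 → include.
Rate on top 2: 0.2014. cutworms: 1.08 > 0.2014 → include.
Rate on top 3: 0.3054. ant pupae: 0.715 > 0.3054 → include.
Rate on top 4: 0.4214. beetle grubs: 0.494 > 0.4214 → include.
Optimal diet: wireworms, leatherjackets, cutworms, ant pupae, beetle grubs — 5 of 5 types.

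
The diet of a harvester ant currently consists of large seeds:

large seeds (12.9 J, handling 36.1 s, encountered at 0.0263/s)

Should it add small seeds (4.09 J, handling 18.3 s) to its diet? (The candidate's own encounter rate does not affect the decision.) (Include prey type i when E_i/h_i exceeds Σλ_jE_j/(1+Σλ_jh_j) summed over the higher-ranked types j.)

Current rate: (0.0263×12.9)/(1 + 0.0263×36.1) = 0.174 J/s.
small seeds: E/h = 4.09/18.3 = 0.2235 J/s.
Since 0.2235 > R, including small seeds increases the long-run rate.

Yes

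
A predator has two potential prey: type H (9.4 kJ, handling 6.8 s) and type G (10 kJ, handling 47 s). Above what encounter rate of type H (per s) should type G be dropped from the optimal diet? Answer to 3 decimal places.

0.027 per s

At the threshold, the rate on type H alone equals the profitability of type G: λ·9.4/(1 + λ·6.8) = 10/47 = 0.2128.
Rearranging, λ(9.4 − 0.2128×6.8) = 0.2128, so λ = 0.2128/7.953 = 0.02675 per s.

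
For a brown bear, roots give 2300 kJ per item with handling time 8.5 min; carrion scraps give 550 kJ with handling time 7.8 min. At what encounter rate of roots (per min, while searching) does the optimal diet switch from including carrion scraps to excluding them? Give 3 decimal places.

0.041 per min

At the threshold, the rate on roots alone equals the profitability of carrion scraps: λ·2300/(1 + λ·8.5) = 550/7.8 = 70.51.
Rearranging, λ(2300 − 70.51×8.5) = 70.51, so λ = 70.51/1701 = 0.04146 per min.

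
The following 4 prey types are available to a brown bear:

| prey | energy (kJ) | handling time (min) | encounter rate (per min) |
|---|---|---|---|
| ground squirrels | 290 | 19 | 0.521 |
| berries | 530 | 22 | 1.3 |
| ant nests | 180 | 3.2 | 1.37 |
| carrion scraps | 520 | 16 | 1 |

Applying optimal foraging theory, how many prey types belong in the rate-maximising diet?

1

Profitabilities (E/h, kJ/min): ant nests 56.2, carrion scraps 32.5, berries 24.1, ground squirrels 15.3. Add prey in this order while the next type's profitability exceeds the intake rate on those already taken.
Rate on top 1: 45.8. carrion scraps: 32.5 < 45.8 → exclude; stop.
Optimal diet: ant nests — 1 of 4 types.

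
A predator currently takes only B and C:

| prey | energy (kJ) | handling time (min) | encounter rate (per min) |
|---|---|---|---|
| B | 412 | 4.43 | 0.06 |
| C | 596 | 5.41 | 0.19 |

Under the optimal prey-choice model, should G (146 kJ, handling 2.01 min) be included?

Yes

On B and C alone, R = ΣλE/(1+Σλh) = 138/2.294 = 60.15 kJ/min.
G: E/h = 146/2.01 = 72.64 kJ/min.
Since 72.64 > R, including G increases the long-run rate.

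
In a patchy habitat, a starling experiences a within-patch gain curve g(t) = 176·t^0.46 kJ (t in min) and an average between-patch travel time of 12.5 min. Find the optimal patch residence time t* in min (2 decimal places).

10.65 min

Optimal t* satisfies g'(t*) = g(t*)/(T + t*).
g'(t) = 0.46·176·t^-0.54. Setting 0.46·176·t^-0.54 = 176·t^0.46/(12.5+t) gives 0.46(12.5+t) = t, so 0.54·t = 0.46×12.5.
t* = 0.46×12.5/0.54 = 10.65 min.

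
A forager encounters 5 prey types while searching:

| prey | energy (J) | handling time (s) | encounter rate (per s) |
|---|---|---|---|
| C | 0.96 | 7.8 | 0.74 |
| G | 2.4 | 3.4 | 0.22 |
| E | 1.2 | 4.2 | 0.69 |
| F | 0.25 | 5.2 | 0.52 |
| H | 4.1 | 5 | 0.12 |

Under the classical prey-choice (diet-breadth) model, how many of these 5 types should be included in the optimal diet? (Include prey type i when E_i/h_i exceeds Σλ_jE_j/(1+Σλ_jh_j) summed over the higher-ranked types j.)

Rank by E/h (J/s): H 0.82, G 0.706, E 0.286, C 0.123, F 0.0481. Include each in turn until the next type's E/h falls below the running intake rate.
Rate on top 1: 0.3075. G: 0.706 > 0.3075 → include.
Rate on top 2: 0.4344. E: 0.286 < 0.4344 → exclude; stop.
Optimal diet: H, G — 2 of 5 types.

2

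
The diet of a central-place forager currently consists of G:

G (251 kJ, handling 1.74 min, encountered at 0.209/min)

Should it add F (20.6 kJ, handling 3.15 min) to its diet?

No

Intake rate on the current diet: R = (0.209×251) / (1 + 0.209×1.74) = 52.46/1.364 = 38.47 kJ/min.
Profitability of F: 20.6/3.15 = 6.54 kJ/min.
Since 6.54 < R, time spent handling F is better spent searching.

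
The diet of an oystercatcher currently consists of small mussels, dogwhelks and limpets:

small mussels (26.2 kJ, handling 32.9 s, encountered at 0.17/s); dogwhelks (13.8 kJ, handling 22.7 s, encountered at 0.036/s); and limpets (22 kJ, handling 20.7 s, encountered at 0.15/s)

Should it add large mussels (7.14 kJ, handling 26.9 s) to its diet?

No

On small mussels, dogwhelks and limpets alone, R = ΣλE/(1+Σλh) = 8.251/10.52 = 0.7847 kJ/s.
large mussels: E/h = 7.14/26.9 = 0.2654 kJ/s.
Since 0.2654 < R, time spent handling large mussels is better spent searching.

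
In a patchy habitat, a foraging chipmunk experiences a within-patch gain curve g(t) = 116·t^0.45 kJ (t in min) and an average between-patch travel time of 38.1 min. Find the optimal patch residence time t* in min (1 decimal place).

31.2 min

By the marginal value theorem, leave when the instantaneous gain rate g'(t) equals the habitat-wide average g(t)/(T + t).
g'(t) = 0.45·116·t^-0.55. Setting 0.45·116·t^-0.55 = 116·t^0.45/(38.1+t) gives 0.45(38.1+t) = t, so 0.55·t = 0.45×38.1.
t* = 0.45×38.1/0.55 = 31.17 min.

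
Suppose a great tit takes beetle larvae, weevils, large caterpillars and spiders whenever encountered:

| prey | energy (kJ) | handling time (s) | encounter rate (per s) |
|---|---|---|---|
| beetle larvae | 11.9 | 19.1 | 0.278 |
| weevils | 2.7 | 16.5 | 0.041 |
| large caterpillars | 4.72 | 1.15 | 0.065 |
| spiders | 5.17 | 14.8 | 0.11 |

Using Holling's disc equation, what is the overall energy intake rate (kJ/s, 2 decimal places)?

0.49 kJ/s

Energy encountered per unit search time: 0.278×11.9 + 0.041×2.7 + 0.065×4.72 + 0.11×5.17 = 4.294 kJ/s.
Handling time per unit search time: 0.278×19.1 + 0.041×16.5 + 0.065×1.15 + 0.11×14.8 = 7.689.
Rate = 4.294/(1 + 7.689) = 0.4942 kJ/s.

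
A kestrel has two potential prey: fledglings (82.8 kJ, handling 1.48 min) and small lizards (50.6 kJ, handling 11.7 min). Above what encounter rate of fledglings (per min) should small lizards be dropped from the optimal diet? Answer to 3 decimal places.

Drop small lizards once their profitability E₂/h₂ falls below the rate achievable on fledglings alone: E₂/h₂ = λE₁/(1 + λh₁).
Solve for λ: λE₁h₂ = E₂(1 + λh₁) → λ(E₁h₂ − E₂h₁) = E₂ → λ = E₂/(E₁h₂ − E₂h₁).
λ = 50.6/(82.8×11.7 − 50.6×1.48) = 50.6/893.9 = 0.05661 per min.

0.057 per min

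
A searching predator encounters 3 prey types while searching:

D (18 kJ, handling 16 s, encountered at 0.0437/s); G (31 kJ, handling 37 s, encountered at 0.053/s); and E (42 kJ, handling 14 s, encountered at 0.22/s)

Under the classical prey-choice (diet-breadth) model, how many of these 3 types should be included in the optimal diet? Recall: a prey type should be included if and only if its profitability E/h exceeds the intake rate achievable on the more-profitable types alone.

Rank by E/h (kJ/s): E 3, D 1.12, G 0.838. Include each in turn until the next type's E/h falls below the running intake rate.
Rate on top 1: 2.265. D: 1.12 < 2.265 → exclude; stop.
Optimal diet: E — 1 of 3 types.

1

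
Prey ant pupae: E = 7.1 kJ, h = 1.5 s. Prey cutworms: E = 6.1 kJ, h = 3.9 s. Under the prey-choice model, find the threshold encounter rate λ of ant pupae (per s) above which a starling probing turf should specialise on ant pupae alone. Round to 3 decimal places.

Drop cutworms once their profitability E₂/h₂ falls below the rate achievable on ant pupae alone: E₂/h₂ = λE₁/(1 + λh₁).
Solve for λ: λE₁h₂ = E₂(1 + λh₁) → λ(E₁h₂ − E₂h₁) = E₂ → λ = E₂/(E₁h₂ − E₂h₁).
λ = 6.1/(7.1×3.9 − 6.1×1.5) = 6.1/18.54 = 0.329 per s.

0.329 per s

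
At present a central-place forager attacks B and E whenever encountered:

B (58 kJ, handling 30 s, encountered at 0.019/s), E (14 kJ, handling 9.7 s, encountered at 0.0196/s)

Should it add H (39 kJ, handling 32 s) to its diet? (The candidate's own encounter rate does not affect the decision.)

On B and E alone, R = ΣλE/(1+Σλh) = 1.376/1.76 = 0.782 kJ/s.
H: E/h = 39/32 = 1.219 kJ/s.
1.219 > 0.782, so adding H raises the average — include it.

Yes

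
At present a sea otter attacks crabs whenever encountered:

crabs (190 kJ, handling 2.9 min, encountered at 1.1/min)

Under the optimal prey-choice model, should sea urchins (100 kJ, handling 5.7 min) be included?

No

On crabs alone, R = ΣλE/(1+Σλh) = 209/4.19 = 49.88 kJ/min.
Profitability of sea urchins: 100/5.7 = 17.54 kJ/min.
Since 17.54 < R, time spent handling sea urchins is better spent searching.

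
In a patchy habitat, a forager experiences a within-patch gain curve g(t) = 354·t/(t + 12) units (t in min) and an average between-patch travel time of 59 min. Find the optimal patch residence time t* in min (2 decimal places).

26.61 min

Optimal t* satisfies g'(t*) = g(t*)/(T + t*).
g'(t) = 354·12/(t + 12)². Setting 354·12/(t+12)² = 354t/[(t+12)(59+t)] gives 12(59+t) = t(t+12), so t² = 12×59 = 708.
t* = √708 = 26.61 min.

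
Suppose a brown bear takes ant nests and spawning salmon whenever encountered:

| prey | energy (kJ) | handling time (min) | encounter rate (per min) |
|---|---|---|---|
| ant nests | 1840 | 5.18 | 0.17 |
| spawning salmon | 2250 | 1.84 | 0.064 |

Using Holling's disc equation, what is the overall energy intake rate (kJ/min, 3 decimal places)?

Energy encountered per unit search time: 0.17×1840 + 0.064×2250 = 456.8 kJ/min.
Handling time per unit search time: 0.17×5.18 + 0.064×1.84 = 0.9984.
Rate = 456.8/(1 + 0.9984) = 228.6 kJ/min.

228.587 kJ/min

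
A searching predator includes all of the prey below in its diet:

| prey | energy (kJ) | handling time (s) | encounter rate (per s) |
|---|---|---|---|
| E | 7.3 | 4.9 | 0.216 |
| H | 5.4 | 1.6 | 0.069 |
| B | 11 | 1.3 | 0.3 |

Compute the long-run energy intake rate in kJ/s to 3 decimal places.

Energy encountered per unit search time: 0.216×7.3 + 0.069×5.4 + 0.3×11 = 5.249 kJ/s.
Handling time per unit search time: 0.216×4.9 + 0.069×1.6 + 0.3×1.3 = 1.559.
Rate = 5.249/(1 + 1.559) = 2.052 kJ/s.

2.052 kJ/s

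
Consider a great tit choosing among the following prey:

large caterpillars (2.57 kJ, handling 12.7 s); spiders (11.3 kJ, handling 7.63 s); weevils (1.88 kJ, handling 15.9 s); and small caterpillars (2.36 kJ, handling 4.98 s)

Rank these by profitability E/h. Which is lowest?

weevils

In descending order of E/h:
spiders: 11.3/7.63 = 1.48 kJ/s
small caterpillars: 2.36/4.98 = 0.474 kJ/s
large caterpillars: 2.57/12.7 = 0.202 kJ/s
weevils: 1.88/15.9 = 0.118 kJ/s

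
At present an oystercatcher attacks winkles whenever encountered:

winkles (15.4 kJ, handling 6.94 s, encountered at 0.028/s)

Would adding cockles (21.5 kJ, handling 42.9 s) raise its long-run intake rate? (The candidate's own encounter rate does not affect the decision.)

Yes

On winkles alone, R = ΣλE/(1+Σλh) = 0.4312/1.194 = 0.361 kJ/s.
Profitability of cockles: 21.5/42.9 = 0.5012 kJ/s.
0.5012 > 0.361, so adding cockles raises the average — include it.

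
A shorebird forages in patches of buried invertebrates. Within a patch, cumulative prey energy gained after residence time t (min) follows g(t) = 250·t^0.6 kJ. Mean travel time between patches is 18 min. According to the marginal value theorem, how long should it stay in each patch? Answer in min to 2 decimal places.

27.00 min

Optimal t* satisfies g'(t*) = g(t*)/(T + t*).
g'(t) = 0.6·250·t^-0.4. Setting 0.6·250·t^-0.4 = 250·t^0.6/(18+t) gives 0.6(18+t) = t, so 0.40·t = 0.6×18.
t* = 0.6×18/0.40 = 27 min.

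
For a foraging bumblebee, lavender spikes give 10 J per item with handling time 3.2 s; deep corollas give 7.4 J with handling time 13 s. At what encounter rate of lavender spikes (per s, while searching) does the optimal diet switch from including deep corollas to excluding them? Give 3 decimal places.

The zero-one rule: include deep corollas iff E₂/h₂ > λE₁/(1+λh₁). Equality gives the switch point.
λE₁h₂ = E₂ + λE₂h₁ ⇒ λ = E₂/(E₁h₂ − E₂h₁) = 7.4/(130 − 23.68) = 0.0696 per s.

0.070 per s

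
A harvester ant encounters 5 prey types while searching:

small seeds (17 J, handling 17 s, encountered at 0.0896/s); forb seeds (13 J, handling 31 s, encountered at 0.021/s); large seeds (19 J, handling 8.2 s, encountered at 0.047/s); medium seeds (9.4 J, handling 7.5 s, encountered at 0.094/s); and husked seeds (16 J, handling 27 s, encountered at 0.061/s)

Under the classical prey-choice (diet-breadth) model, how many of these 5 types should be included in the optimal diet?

E/h in descending order: large seeds 2.32, medium seeds 1.25, small seeds 1, husked seeds 0.593, forb seeds 0.419 J/s. The optimal diet is the largest prefix of this list for which every included type satisfies E_i/h_i > R on the types above it.
Rate on top 1: 0.6446. medium seeds: 1.25 > 0.6446 → include.
Rate on top 2: 0.8499. small seeds: 1 > 0.8499 → include.
Rate on top 3: 0.9132. husked seeds: 0.593 < 0.9132 → exclude; stop.
Optimal diet: large seeds, medium seeds, small seeds — 3 of 5 types.

3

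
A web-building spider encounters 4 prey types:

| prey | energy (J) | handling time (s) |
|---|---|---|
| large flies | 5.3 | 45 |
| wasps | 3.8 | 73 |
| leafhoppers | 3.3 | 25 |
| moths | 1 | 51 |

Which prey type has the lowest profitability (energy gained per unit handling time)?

Profitability E/h (J/s): large flies = 5.3/45 = 0.118, wasps = 3.8/73 = 0.0521, leafhoppers = 3.3/25 = 0.132, moths = 1/51 = 0.0196.
Ranked: leafhoppers > large flies > wasps > moths.

moths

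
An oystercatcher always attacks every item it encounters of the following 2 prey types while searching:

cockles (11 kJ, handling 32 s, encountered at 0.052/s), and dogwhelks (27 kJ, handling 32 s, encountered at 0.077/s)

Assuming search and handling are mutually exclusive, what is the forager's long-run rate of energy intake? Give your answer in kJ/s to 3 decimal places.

Energy encountered per unit search time: 0.052×11 + 0.077×27 = 2.651 kJ/s.
Handling time per unit search time: 0.052×32 + 0.077×32 = 4.128.
Rate = 2.651/(1 + 4.128) = 0.517 kJ/s.

0.517 kJ/s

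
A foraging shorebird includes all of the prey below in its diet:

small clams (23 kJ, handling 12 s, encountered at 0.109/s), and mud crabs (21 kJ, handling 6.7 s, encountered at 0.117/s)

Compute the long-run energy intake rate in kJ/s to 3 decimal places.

1.605 kJ/s

Energy encountered per unit search time: 0.109×23 + 0.117×21 = 4.964 kJ/s.
Handling time per unit search time: 0.109×12 + 0.117×6.7 = 2.092.
Rate = 4.964/(1 + 2.092) = 1.605 kJ/s.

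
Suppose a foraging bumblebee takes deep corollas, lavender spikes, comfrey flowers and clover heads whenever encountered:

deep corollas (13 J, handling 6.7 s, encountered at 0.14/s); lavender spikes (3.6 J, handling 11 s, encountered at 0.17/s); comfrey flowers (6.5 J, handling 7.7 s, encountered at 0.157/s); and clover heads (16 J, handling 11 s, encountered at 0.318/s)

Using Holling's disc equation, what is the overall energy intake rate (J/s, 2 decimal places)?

R = Σλ_iE_i / (1 + Σλ_ih_i)
Numerator: 0.14×13 + 0.17×3.6 + 0.157×6.5 + 0.318×16 = 8.54
Denominator: 1 + 0.14×6.7 + 0.17×11 + 0.157×7.7 + 0.318×11 = 8.515
R = 8.54/8.515 = 1.003 J/s

1.00 J/s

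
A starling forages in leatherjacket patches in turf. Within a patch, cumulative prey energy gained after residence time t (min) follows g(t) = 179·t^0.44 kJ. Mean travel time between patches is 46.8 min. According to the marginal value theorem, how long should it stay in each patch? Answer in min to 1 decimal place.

36.8 min

By the marginal value theorem, leave when the instantaneous gain rate g'(t) equals the habitat-wide average g(t)/(T + t).
g'(t) = 0.44·179·t^-0.56. Setting 0.44·179·t^-0.56 = 179·t^0.44/(46.8+t) gives 0.44(46.8+t) = t, so 0.56·t = 0.44×46.8.
t* = 0.44×46.8/0.56 = 36.77 min.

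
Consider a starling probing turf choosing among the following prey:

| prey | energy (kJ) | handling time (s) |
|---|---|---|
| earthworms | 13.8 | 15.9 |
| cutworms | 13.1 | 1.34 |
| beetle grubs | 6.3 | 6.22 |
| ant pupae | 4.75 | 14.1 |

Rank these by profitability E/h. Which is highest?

Profitability E/h (kJ/s): earthworms = 13.8/15.9 = 0.868, cutworms = 13.1/1.34 = 9.78, beetle grubs = 6.3/6.22 = 1.01, ant pupae = 4.75/14.1 = 0.337.
Ranked: cutworms > beetle grubs > earthworms > ant pupae.

cutworms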